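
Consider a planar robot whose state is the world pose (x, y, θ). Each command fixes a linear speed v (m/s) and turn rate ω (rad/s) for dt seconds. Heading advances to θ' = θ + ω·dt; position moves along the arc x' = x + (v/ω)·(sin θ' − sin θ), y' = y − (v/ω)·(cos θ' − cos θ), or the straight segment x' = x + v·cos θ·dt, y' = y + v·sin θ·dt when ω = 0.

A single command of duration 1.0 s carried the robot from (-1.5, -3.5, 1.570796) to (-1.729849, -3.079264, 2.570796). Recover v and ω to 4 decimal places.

Δθ = 2.570796 − 1.570796 = 1.000000
ω = Δθ/dt = 1.000000/1.0 = 1.0000
R = −Δy/(cos θ' − cos θ) = 0.5000
v = R·ω = 0.5000·1.0000 = 0.5000

v = 0.5000, ω = 1.0000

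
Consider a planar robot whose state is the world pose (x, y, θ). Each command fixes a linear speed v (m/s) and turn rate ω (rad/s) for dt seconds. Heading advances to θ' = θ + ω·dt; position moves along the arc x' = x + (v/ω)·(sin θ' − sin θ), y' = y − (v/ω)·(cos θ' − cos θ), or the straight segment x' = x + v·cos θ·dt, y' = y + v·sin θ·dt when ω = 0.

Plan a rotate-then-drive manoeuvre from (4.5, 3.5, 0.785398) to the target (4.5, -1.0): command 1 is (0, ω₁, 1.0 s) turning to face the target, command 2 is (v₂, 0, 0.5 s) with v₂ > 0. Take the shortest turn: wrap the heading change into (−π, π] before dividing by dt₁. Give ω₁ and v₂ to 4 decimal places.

ω₁ = -2.3562, v₂ = 9.0000

heading to target = atan2(-1−3.5, 4.5−4.5) = -1.5708
Δθ = wrap(-1.5708 − 0.7854) = -2.3562; ω₁ = Δθ/dt₁ = -2.3562
distance = √((4.5−4.5)² + (-1−3.5)²) = 4.5000; v₂ = distance/dt₂ = 9.0000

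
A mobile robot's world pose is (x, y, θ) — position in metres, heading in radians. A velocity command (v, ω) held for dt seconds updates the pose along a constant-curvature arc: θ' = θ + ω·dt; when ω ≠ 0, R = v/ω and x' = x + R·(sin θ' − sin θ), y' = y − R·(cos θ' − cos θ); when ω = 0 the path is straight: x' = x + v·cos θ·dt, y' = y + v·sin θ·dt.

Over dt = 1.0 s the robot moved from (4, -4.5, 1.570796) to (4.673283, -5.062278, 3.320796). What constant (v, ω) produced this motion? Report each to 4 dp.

v = -1.0000, ω = 1.7500

Δθ = 3.320796 − 1.570796 = 1.750000
ω = Δθ/dt = 1.750000/1.0 = 1.7500
R = Δx/(sin θ' − sin θ) = -0.5714
v = R·ω = -0.5714·1.7500 = -1.0000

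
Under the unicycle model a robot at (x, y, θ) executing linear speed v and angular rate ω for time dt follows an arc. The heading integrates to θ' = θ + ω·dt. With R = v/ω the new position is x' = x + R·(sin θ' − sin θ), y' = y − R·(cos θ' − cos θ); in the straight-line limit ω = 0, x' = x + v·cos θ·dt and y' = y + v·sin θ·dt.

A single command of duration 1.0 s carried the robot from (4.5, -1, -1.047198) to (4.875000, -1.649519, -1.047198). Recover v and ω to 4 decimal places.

v = 0.7500, ω = 0.0000

Δθ = -1.047198 − -1.047198 = 0.000000
ω = Δθ/dt = 0.000000/1.0 = 0.0000
ω = 0 → v = (Δx·cos θ + Δy·sin θ)/dt = 0.7500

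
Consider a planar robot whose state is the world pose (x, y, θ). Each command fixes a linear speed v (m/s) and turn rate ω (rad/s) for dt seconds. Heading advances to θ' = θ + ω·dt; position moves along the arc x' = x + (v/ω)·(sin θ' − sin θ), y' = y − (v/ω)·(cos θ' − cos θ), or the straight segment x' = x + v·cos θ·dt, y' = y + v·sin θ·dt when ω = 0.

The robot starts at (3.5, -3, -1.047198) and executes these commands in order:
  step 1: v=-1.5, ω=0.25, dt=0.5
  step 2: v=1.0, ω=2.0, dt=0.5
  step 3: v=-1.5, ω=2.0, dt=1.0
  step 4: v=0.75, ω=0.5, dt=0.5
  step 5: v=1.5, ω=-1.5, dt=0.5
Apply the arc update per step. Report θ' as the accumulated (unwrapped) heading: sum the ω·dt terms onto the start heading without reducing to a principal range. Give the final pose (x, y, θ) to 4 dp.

(2.4314, -2.7024, 1.5778)

step 1: θ'=-0.9222 (R=-6.0000) → pose (3.0854, -2.3756, -0.9222)
step 2: θ'=0.0778 (R=0.5000) → pose (3.5228, -2.5720, 0.0778)
step 3: θ'=2.0778 (R=-0.7500) → pose (2.9254, -3.6839, 2.0778)
step 4: θ'=2.3278 (R=1.5000) → pose (2.7044, -3.3822, 2.3278)
step 5: θ'=1.5778 (R=-1.0000) → pose (2.4314, -2.7024, 1.5778)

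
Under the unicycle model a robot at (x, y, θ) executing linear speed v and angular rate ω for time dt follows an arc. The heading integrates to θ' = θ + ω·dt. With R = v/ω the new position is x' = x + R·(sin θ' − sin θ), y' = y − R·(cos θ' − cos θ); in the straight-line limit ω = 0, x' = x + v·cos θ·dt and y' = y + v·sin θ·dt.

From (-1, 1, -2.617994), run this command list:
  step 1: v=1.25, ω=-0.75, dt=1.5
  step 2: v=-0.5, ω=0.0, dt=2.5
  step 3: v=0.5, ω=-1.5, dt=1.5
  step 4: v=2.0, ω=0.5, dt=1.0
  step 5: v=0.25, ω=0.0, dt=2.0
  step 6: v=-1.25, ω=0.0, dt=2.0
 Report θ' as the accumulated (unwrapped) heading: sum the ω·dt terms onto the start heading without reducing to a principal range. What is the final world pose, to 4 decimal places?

(-1.3624, 0.5531, -5.4930)

step 1: θ'=-3.7430 (R=-1.6667) → pose (-2.7763, 1.0691, -3.7430)
step 2: θ'=-3.7430 (straight) → pose (-1.7457, 0.3619, -3.7430)
step 3: θ'=-5.9930 (R=-0.3333) → pose (-1.6524, 0.9561, -5.9930)
step 4: θ'=-5.4930 (R=4.0000) → pose (0.0450, 1.9741, -5.4930)
step 5: θ'=-5.4930 (straight) → pose (0.3968, 2.3293, -5.4930)
step 6: θ'=-5.4930 (straight) → pose (-1.3624, 0.5531, -5.4930)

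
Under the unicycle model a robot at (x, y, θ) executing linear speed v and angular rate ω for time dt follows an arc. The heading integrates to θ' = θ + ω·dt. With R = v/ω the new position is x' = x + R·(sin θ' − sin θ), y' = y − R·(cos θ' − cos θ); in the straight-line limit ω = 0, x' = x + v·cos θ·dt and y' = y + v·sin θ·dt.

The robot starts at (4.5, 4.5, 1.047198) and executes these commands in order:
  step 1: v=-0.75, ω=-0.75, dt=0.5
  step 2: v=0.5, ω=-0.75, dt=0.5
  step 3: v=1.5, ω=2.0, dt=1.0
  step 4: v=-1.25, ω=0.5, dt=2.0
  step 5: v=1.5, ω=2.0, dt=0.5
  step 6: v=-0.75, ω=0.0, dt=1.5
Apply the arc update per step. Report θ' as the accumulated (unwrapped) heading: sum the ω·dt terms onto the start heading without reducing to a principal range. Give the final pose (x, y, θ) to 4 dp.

step 1: θ'=0.6722 (R=1.0000) → pose (4.2567, 4.2175, 0.6722)
step 2: θ'=0.2972 (R=-0.6667) → pose (4.4766, 4.3333, 0.2972)
step 3: θ'=2.2972 (R=0.7500) → pose (4.8176, 5.5486, 2.2972)
step 4: θ'=3.2972 (R=-2.5000) → pose (7.0740, 4.7393, 3.2972)
step 5: θ'=4.2972 (R=0.7500) → pose (6.5040, 4.3009, 4.2972)
step 6: θ'=4.2972 (straight) → pose (6.9577, 5.3303, 4.2972)

(6.9577, 5.3303, 4.2972)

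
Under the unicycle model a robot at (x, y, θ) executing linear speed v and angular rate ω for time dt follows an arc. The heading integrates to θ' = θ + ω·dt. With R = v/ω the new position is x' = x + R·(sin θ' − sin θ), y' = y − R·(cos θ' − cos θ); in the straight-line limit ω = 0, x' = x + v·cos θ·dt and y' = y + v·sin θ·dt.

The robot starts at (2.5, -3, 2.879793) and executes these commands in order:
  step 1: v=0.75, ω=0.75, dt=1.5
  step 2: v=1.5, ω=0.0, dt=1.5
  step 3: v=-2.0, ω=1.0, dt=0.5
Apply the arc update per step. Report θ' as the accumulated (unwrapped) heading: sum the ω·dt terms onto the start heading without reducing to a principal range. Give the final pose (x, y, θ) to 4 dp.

(0.4559, -4.1380, 4.5048)

step 1: θ'=4.0048 (R=1.0000) → pose (1.4813, -3.3159, 4.0048)
step 2: θ'=4.0048 (straight) → pose (0.0187, -5.0258, 4.0048)
step 3: θ'=4.5048 (R=-2.0000) → pose (0.4559, -4.1380, 4.5048)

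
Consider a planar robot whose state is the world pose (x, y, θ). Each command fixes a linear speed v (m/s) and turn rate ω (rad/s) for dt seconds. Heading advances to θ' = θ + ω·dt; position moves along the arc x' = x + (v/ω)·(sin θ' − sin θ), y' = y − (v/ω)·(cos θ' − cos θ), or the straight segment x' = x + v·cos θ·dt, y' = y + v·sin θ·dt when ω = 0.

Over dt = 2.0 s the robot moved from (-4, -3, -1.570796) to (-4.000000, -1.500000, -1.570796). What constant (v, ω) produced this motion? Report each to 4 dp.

v = -0.7500, ω = 0.0000

Δθ = -1.570796 − -1.570796 = 0.000000
ω = Δθ/dt = 0.000000/2.0 = 0.0000
ω = 0 → v = (Δx·cos θ + Δy·sin θ)/dt = -0.7500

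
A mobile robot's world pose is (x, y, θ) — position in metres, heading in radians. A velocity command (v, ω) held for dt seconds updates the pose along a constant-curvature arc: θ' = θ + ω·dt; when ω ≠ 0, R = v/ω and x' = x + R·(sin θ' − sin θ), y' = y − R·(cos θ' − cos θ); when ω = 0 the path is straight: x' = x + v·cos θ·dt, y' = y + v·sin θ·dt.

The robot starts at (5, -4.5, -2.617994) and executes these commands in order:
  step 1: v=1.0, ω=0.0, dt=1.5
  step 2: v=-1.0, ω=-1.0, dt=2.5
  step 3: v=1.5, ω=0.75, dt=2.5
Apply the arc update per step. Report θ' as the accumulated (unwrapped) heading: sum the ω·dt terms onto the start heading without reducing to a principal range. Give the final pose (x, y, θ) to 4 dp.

(3.4846, -3.7317, -3.2430)

step 1: θ'=-2.6180 (straight) → pose (3.7010, -5.2500, -2.6180)
step 2: θ'=-5.1180 (R=1.0000) → pose (5.1198, -6.5106, -5.1180)
step 3: θ'=-3.2430 (R=2.0000) → pose (3.4846, -3.7317, -3.2430)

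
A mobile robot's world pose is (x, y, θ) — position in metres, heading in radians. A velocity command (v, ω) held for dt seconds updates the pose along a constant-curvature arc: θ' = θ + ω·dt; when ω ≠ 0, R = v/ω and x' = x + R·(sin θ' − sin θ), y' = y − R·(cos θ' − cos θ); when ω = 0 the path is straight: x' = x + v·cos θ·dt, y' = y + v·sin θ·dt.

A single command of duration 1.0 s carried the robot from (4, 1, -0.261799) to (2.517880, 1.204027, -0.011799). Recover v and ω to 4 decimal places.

v = -1.5000, ω = 0.2500

Δθ = -0.011799 − -0.261799 = 0.250000
ω = Δθ/dt = 0.250000/1.0 = 0.2500
R = Δx/(sin θ' − sin θ) = -6.0000
v = R·ω = -6.0000·0.2500 = -1.5000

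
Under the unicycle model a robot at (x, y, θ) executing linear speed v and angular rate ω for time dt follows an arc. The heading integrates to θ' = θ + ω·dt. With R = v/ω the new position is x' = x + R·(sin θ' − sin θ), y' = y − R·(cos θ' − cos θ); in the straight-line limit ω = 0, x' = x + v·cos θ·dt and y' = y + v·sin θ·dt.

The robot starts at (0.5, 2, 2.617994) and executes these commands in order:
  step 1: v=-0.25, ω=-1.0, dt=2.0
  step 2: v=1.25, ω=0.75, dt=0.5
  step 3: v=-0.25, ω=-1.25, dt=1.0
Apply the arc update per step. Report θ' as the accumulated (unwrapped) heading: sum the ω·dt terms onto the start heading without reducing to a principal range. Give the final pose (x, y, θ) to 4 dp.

(0.7319, 1.9436, -0.2570)

step 1: θ'=0.6180 (R=0.2500) → pose (0.5199, 1.5797, 0.6180)
step 2: θ'=0.9930 (R=1.6667) → pose (0.9503, 2.0278, 0.9930)
step 3: θ'=-0.2570 (R=0.2000) → pose (0.7319, 1.9436, -0.2570)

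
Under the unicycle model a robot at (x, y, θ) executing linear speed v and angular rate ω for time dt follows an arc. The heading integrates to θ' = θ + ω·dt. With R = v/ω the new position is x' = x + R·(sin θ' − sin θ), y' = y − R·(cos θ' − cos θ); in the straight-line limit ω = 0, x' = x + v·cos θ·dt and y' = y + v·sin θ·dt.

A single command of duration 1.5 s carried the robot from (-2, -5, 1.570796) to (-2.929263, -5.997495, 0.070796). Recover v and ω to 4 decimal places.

v = -1.0000, ω = -1.0000

Δθ = 0.070796 − 1.570796 = -1.500000
ω = Δθ/dt = -1.500000/1.5 = -1.0000
R = −Δy/(cos θ' − cos θ) = 1.0000
v = R·ω = 1.0000·-1.0000 = -1.0000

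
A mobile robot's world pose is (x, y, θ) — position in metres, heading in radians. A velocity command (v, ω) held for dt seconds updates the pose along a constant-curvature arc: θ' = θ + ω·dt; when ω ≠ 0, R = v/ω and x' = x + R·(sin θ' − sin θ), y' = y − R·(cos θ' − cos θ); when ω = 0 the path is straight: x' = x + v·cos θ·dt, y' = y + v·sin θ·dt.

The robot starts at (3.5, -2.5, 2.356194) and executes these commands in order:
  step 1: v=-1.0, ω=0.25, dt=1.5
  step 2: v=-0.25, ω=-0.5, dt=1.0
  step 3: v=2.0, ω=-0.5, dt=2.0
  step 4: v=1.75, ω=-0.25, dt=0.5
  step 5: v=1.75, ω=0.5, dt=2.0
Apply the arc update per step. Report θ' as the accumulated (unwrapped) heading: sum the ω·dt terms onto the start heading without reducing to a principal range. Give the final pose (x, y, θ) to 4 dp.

(4.5388, 4.4535, 2.1062)

step 1: θ'=2.7312 (R=-4.0000) → pose (4.7325, -3.3394, 2.7312)
step 2: θ'=2.2312 (R=0.5000) → pose (4.9279, -3.4912, 2.2312)
step 3: θ'=1.2312 (R=-4.0000) → pose (4.3154, 0.2950, 1.2312)
step 4: θ'=1.1062 (R=-7.0000) → pose (4.6576, 1.0997, 1.1062)
step 5: θ'=2.1062 (R=3.5000) → pose (4.5388, 4.4535, 2.1062)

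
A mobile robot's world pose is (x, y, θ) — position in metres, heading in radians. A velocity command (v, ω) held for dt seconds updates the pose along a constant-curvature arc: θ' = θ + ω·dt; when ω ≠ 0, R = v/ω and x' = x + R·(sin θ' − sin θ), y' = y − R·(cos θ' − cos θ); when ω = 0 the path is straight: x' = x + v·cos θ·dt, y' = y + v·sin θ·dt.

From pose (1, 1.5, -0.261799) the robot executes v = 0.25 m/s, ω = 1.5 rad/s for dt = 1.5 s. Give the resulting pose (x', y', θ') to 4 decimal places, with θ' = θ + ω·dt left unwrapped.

θ' = -0.2618 + 1.5·1.5 = 1.9882
R = v/ω = 0.25/1.5 = 0.1667
x' = 1 + 0.1667·(sin 1.9882 − sin -0.2618) = 1.1955
y' = 1.5 − 0.1667·(cos 1.9882 − cos -0.2618) = 1.7286

(1.1955, 1.7286, 1.9882)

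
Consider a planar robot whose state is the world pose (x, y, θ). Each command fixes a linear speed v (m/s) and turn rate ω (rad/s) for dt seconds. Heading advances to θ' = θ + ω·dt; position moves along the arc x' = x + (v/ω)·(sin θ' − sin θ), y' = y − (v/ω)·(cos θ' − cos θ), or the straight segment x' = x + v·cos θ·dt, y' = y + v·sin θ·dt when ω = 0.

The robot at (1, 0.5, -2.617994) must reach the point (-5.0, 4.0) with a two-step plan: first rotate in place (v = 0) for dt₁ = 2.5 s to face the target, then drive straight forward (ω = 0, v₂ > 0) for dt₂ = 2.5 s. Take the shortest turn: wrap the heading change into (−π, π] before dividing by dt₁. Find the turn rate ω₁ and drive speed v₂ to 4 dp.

heading to target = atan2(4−0.5, -5−1) = 2.6135
Δθ = wrap(2.6135 − -2.6180) = -1.0517; ω₁ = Δθ/dt₁ = -0.4207
distance = √((-5−1)² + (4−0.5)²) = 6.9462; v₂ = distance/dt₂ = 2.7785

ω₁ = -0.4207, v₂ = 2.7785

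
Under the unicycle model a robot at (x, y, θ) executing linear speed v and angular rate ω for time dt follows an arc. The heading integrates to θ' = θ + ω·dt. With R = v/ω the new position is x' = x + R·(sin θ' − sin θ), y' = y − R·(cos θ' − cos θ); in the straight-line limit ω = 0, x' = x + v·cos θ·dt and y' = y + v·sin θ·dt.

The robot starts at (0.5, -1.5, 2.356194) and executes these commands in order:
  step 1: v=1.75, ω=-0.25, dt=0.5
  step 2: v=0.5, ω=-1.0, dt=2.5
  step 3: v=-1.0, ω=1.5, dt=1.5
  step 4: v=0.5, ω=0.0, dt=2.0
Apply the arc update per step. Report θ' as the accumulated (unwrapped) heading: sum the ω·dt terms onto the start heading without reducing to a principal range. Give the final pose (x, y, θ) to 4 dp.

(-0.7382, -0.0473, 1.9812)

step 1: θ'=2.2312 (R=-7.0000) → pose (-0.0785, -0.8443, 2.2312)
step 2: θ'=-0.2688 (R=-0.5000) → pose (0.4492, -0.0555, -0.2688)
step 3: θ'=1.9812 (R=-0.6667) → pose (-0.3392, -0.9642, 1.9812)
step 4: θ'=1.9812 (straight) → pose (-0.7382, -0.0473, 1.9812)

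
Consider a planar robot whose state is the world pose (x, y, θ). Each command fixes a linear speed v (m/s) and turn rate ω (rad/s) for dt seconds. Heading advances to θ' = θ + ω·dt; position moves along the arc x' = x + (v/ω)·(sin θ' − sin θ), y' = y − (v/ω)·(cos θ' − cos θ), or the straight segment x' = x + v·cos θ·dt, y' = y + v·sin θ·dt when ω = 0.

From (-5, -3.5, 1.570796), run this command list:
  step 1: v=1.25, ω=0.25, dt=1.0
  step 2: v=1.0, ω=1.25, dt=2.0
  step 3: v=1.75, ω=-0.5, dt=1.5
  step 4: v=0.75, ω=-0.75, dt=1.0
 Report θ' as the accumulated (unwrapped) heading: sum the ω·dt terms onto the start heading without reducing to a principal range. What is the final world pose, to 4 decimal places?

(-9.1800, -4.0420, 2.8208)

step 1: θ'=1.8208 (R=5.0000) → pose (-5.1554, -2.2630, 1.8208)
step 2: θ'=4.3208 (R=0.8000) → pose (-6.6700, -2.1556, 4.3208)
step 3: θ'=3.5708 (R=-3.5000) → pose (-8.4486, -4.0023, 3.5708)
step 4: θ'=2.8208 (R=-1.0000) → pose (-9.1800, -4.0420, 2.8208)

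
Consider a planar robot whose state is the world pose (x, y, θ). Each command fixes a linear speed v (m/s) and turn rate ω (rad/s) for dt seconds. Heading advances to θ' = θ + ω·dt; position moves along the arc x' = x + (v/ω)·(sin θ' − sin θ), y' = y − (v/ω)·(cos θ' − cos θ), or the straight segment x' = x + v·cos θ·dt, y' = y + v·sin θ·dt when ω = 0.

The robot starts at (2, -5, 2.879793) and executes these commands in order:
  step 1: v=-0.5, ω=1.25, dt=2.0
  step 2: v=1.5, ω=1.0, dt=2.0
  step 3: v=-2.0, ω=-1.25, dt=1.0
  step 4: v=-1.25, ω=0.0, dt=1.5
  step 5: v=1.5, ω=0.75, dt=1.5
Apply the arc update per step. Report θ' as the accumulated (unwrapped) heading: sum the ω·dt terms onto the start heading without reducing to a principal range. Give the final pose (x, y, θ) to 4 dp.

step 1: θ'=5.3798 (R=-0.4000) → pose (2.4177, -4.3661, 5.3798)
step 2: θ'=7.3798 (R=1.5000) → pose (4.9303, -4.1226, 7.3798)
step 3: θ'=6.1298 (R=1.6000) → pose (3.2624, -4.9732, 6.1298)
step 4: θ'=6.1298 (straight) → pose (1.4094, -4.6867, 6.1298)
step 5: θ'=7.2548 (R=2.0000) → pose (3.3666, -3.8381, 7.2548)

(3.3666, -3.8381, 7.2548)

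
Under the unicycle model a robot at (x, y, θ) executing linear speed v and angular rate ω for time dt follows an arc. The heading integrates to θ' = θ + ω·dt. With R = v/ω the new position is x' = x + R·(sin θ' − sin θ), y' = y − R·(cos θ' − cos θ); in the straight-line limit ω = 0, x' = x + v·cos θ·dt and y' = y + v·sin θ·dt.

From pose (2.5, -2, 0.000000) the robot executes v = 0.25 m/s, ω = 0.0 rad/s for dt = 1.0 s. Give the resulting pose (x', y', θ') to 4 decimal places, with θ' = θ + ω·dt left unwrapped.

(2.7500, -2.0000, 0.0000)

θ' = 0.0000 + 0.0·1.0 = 0.0000
ω = 0 → straight: x' = 2.5 + 0.25·cos(0.0000)·1.0 = 2.7500
y' = -2 + 0.25·sin(0.0000)·1.0 = -2.0000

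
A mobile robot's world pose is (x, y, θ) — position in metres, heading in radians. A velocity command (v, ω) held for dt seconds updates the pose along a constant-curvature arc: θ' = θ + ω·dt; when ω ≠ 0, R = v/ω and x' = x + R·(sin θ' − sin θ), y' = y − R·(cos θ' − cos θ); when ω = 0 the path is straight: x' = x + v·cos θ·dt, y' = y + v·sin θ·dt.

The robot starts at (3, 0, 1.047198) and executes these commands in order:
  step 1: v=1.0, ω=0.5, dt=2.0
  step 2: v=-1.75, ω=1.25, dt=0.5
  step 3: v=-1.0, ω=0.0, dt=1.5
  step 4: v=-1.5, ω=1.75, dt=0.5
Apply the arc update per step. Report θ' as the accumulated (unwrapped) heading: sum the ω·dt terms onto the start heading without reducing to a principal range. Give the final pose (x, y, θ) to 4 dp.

(5.7198, 0.6089, 3.5472)

step 1: θ'=2.0472 (R=2.0000) → pose (3.0453, 1.9172, 2.0472)
step 2: θ'=2.6722 (R=-1.4000) → pose (3.6561, 1.3106, 2.6722)
step 3: θ'=2.6722 (straight) → pose (4.9938, 0.6321, 2.6722)
step 4: θ'=3.5472 (R=-0.8571) → pose (5.7198, 0.6089, 3.5472)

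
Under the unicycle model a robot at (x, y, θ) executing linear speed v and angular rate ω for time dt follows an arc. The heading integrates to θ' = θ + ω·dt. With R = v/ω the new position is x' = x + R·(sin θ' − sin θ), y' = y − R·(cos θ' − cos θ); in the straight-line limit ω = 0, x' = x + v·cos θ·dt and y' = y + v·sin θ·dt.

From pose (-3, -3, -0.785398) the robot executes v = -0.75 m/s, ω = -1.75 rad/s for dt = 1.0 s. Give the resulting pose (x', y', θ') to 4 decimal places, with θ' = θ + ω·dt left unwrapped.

θ' = -0.7854 + -1.75·1.0 = -2.5354
R = v/ω = -0.75/-1.75 = 0.4286
x' = -3 + 0.4286·(sin -2.5354 − sin -0.7854) = -2.9411
y' = -3 − 0.4286·(cos -2.5354 − cos -0.7854) = -2.3447

(-2.9411, -2.3447, -2.5354)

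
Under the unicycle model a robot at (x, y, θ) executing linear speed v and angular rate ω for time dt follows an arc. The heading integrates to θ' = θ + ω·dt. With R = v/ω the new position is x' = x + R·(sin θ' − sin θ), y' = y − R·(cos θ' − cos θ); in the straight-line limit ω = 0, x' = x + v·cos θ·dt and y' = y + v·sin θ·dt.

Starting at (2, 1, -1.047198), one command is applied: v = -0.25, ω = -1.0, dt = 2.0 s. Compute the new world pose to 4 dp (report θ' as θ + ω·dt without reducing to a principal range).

θ' = -1.0472 + -1.0·2.0 = -3.0472
R = v/ω = -0.25/-1.0 = 0.2500
x' = 2 + 0.2500·(sin -3.0472 − sin -1.0472) = 2.1929
y' = 1 − 0.2500·(cos -3.0472 − cos -1.0472) = 1.3739

(2.1929, 1.3739, -3.0472)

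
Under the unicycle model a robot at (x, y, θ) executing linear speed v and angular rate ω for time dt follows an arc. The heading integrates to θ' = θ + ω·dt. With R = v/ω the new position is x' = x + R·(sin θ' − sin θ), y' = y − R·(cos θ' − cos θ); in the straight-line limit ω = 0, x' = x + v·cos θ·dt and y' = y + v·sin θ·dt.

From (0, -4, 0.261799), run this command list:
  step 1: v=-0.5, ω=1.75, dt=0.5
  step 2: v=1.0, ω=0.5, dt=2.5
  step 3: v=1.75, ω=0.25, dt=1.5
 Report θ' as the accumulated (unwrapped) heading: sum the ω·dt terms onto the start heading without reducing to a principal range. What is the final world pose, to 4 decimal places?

step 1: θ'=1.1368 (R=-0.2857) → pose (-0.1853, -4.1558, 1.1368)
step 2: θ'=2.3868 (R=2.0000) → pose (-0.6296, -1.8580, 2.3868)
step 3: θ'=2.7618 (R=7.0000) → pose (-2.8305, -0.4557, 2.7618)

(-2.8305, -0.4557, 2.7618)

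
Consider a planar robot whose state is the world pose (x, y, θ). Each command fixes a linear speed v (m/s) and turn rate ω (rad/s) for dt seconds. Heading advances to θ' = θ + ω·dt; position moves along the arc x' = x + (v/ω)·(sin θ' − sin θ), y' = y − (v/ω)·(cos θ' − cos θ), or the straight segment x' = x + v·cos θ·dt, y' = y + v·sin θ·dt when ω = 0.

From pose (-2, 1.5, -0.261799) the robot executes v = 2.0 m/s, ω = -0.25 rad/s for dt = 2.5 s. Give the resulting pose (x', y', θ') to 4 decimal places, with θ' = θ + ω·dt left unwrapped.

θ' = -0.2618 + -0.25·2.5 = -0.8868
R = v/ω = 2.0/-0.25 = -8.0000
x' = -2 + -8.0000·(sin -0.8868 − sin -0.2618) = 2.1299
y' = 1.5 − -8.0000·(cos -0.8868 − cos -0.2618) = -1.1722

(2.1299, -1.1722, -0.8868)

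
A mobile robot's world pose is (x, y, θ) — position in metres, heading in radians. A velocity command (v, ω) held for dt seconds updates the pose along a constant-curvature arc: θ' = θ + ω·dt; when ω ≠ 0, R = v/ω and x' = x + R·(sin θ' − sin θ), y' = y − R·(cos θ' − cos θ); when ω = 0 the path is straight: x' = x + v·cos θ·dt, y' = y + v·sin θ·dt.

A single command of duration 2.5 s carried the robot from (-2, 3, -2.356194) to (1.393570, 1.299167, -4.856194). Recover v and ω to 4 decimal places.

v = -2.0000, ω = -1.0000

Δθ = -4.856194 − -2.356194 = -2.500000
ω = Δθ/dt = -2.500000/2.5 = -1.0000
R = Δx/(sin θ' − sin θ) = 2.0000
v = R·ω = 2.0000·-1.0000 = -2.0000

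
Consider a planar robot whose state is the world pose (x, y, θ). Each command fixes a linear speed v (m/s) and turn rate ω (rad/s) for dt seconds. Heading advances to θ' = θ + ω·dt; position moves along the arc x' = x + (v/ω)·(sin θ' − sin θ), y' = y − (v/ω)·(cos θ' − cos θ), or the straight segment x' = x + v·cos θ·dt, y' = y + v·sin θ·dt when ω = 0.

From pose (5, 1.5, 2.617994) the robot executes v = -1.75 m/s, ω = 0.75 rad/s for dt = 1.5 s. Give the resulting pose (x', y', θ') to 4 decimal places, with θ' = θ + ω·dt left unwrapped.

θ' = 2.6180 + 0.75·1.5 = 3.7430
R = v/ω = -1.75/0.75 = -2.3333
x' = 5 + -2.3333·(sin 3.7430 − sin 2.6180) = 7.4869
y' = 1.5 − -2.3333·(cos 3.7430 − cos 2.6180) = 1.5968

(7.4869, 1.5968, 3.7430)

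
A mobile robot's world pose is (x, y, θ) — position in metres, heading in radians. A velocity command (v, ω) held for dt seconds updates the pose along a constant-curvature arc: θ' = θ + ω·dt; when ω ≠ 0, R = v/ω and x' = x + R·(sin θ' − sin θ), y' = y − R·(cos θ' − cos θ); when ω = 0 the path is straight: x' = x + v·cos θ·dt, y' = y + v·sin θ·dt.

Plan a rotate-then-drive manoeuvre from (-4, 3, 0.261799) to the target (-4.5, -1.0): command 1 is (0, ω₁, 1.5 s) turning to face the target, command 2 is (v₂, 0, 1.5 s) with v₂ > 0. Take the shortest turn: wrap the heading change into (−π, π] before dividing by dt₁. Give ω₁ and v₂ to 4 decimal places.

ω₁ = -1.3046, v₂ = 2.6874

heading to target = atan2(-1−3, -4.5−-4) = -1.6952
Δθ = wrap(-1.6952 − 0.2618) = -1.9570; ω₁ = Δθ/dt₁ = -1.3046
distance = √((-4.5−-4)² + (-1−3)²) = 4.0311; v₂ = distance/dt₂ = 2.6874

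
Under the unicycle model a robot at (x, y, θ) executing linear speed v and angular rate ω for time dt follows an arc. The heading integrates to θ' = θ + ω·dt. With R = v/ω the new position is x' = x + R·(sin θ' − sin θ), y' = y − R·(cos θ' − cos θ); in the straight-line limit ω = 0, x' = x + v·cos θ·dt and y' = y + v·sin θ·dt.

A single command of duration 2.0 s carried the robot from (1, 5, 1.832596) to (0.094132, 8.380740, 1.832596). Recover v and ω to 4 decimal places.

v = 1.7500, ω = 0.0000

Δθ = 1.832596 − 1.832596 = 0.000000
ω = Δθ/dt = 0.000000/2.0 = 0.0000
ω = 0 → v = (Δx·cos θ + Δy·sin θ)/dt = 1.7500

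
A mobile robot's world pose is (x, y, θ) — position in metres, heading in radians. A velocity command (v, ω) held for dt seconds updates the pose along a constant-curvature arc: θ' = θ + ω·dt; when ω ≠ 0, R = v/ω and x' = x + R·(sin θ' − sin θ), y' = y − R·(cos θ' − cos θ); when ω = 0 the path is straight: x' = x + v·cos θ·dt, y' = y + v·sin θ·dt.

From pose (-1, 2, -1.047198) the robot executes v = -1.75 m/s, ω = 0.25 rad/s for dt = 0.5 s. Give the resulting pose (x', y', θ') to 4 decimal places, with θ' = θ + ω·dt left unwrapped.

(-1.4837, 2.7285, -0.9222)

θ' = -1.0472 + 0.25·0.5 = -0.9222
R = v/ω = -1.75/0.25 = -7.0000
x' = -1 + -7.0000·(sin -0.9222 − sin -1.0472) = -1.4837
y' = 2 − -7.0000·(cos -0.9222 − cos -1.0472) = 2.7285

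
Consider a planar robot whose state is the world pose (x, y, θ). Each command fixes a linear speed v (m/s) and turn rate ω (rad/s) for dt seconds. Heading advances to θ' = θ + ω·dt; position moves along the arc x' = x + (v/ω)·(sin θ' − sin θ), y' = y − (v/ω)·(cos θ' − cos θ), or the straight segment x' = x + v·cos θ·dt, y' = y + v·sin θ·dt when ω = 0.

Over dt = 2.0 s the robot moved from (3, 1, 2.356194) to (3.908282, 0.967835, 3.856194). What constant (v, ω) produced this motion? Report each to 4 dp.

v = -0.5000, ω = 0.7500

Δθ = 3.856194 − 2.356194 = 1.500000
ω = Δθ/dt = 1.500000/2.0 = 0.7500
R = Δx/(sin θ' − sin θ) = -0.6667
v = R·ω = -0.6667·0.7500 = -0.5000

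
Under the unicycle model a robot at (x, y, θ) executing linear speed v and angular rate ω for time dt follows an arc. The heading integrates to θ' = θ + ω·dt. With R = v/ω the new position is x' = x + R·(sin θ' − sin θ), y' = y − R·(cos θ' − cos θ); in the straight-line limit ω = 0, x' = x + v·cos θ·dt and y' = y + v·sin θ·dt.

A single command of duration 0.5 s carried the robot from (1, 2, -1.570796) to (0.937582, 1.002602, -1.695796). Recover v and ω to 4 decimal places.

Δθ = -1.695796 − -1.570796 = -0.125000
ω = Δθ/dt = -0.125000/0.5 = -0.2500
R = −Δy/(cos θ' − cos θ) = -8.0000
v = R·ω = -8.0000·-0.2500 = 2.0000

v = 2.0000, ω = -0.2500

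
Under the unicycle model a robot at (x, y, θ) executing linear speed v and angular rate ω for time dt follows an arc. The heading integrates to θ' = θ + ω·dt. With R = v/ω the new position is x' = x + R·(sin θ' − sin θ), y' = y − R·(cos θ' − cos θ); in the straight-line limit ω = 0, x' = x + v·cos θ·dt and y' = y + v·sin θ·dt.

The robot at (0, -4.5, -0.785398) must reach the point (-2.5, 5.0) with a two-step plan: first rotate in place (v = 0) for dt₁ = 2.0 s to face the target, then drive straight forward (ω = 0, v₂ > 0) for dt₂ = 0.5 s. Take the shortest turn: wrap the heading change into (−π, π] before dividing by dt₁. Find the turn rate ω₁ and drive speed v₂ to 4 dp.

ω₁ = 1.3068, v₂ = 19.6469

heading to target = atan2(5−-4.5, -2.5−0) = 1.8281
Δθ = wrap(1.8281 − -0.7854) = 2.6135; ω₁ = Δθ/dt₁ = 1.3068
distance = √((-2.5−0)² + (5−-4.5)²) = 9.8234; v₂ = distance/dt₂ = 19.6469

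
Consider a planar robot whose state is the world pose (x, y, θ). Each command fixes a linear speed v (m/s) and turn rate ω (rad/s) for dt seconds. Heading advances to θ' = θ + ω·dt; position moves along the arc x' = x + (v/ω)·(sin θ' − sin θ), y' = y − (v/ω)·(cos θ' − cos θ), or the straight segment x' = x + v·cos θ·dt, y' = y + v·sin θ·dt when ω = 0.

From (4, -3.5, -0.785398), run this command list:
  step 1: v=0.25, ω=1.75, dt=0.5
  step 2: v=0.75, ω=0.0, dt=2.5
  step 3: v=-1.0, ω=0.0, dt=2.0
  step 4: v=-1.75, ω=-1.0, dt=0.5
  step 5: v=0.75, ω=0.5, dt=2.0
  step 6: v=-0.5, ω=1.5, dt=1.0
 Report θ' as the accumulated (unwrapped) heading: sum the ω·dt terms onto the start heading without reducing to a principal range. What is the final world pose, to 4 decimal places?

step 1: θ'=0.0896 (R=0.1429) → pose (4.1138, -3.5413, 0.0896)
step 2: θ'=0.0896 (straight) → pose (5.9813, -3.3735, 0.0896)
step 3: θ'=0.0896 (straight) → pose (3.9893, -3.5525, 0.0896)
step 4: θ'=-0.4104 (R=1.7500) → pose (3.1345, -3.4142, -0.4104)
step 5: θ'=0.5896 (R=1.5000) → pose (4.5670, -3.2855, 0.5896)
step 6: θ'=2.0896 (R=-0.3333) → pose (4.4629, -3.7278, 2.0896)

(4.4629, -3.7278, 2.0896)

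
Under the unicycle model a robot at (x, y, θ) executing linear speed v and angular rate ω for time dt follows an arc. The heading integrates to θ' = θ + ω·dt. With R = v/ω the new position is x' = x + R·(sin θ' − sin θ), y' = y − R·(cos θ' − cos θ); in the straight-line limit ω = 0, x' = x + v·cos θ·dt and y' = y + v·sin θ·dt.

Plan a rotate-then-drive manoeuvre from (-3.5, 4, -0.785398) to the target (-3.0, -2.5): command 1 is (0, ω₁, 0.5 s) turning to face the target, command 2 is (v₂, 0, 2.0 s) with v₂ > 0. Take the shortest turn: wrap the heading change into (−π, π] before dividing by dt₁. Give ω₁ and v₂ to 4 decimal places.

heading to target = atan2(-2.5−4, -3−-3.5) = -1.4940
Δθ = wrap(-1.4940 − -0.7854) = -0.7086; ω₁ = Δθ/dt₁ = -1.4173
distance = √((-3−-3.5)² + (-2.5−4)²) = 6.5192; v₂ = distance/dt₂ = 3.2596

ω₁ = -1.4173, v₂ = 3.2596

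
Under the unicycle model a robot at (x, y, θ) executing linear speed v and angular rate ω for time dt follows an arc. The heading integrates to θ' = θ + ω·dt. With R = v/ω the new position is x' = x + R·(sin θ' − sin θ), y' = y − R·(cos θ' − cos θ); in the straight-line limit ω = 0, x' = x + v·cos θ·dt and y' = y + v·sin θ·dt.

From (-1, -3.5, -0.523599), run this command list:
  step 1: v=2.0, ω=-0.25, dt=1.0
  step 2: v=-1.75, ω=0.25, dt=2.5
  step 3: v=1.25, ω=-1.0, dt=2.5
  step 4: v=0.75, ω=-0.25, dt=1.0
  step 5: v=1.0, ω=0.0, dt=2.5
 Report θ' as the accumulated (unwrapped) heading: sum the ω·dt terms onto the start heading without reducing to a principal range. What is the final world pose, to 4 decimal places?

(-5.9829, -5.9979, -2.8986)

step 1: θ'=-0.7736 (R=-8.0000) → pose (0.5897, -4.7050, -0.7736)
step 2: θ'=-0.1486 (R=-7.0000) → pose (-3.2649, -2.7899, -0.1486)
step 3: θ'=-2.6486 (R=-1.2500) → pose (-2.8584, -5.1273, -2.6486)
step 4: θ'=-2.8986 (R=-3.0000) → pose (-3.5564, -5.3964, -2.8986)
step 5: θ'=-2.8986 (straight) → pose (-5.9829, -5.9979, -2.8986)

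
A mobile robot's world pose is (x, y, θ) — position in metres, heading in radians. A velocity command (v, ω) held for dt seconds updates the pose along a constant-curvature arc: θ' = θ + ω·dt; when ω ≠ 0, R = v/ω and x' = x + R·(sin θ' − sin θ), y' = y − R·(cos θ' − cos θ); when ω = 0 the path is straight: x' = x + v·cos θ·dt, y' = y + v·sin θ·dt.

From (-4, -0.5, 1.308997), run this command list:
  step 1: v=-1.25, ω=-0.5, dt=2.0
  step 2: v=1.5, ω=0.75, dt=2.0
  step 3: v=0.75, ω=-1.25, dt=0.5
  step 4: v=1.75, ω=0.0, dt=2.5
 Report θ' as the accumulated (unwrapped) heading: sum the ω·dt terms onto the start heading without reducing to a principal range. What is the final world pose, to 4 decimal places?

step 1: θ'=0.3090 (R=2.5000) → pose (-5.6546, -2.2346, 0.3090)
step 2: θ'=1.8090 (R=2.0000) → pose (-4.3192, 0.1426, 1.8090)
step 3: θ'=1.1840 (R=-0.6000) → pose (-4.2918, 0.5105, 1.1840)
step 4: θ'=1.1840 (straight) → pose (-2.6415, 4.5623, 1.1840)

(-2.6415, 4.5623, 1.1840)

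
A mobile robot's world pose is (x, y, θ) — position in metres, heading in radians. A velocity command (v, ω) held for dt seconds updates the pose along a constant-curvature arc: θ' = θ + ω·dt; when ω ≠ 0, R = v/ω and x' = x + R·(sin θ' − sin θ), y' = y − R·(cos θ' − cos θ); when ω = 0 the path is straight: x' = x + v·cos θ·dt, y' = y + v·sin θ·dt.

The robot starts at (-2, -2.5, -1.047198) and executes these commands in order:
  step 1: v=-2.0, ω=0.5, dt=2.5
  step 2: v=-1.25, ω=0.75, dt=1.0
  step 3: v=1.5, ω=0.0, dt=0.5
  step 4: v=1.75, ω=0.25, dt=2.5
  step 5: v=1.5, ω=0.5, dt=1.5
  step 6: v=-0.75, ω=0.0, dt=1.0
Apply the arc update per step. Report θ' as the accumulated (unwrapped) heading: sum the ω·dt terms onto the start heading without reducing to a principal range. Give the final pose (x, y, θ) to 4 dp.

(-5.8676, 4.9614, 2.3278)

step 1: θ'=0.2028 (R=-4.0000) → pose (-6.2698, -0.5820, 0.2028)
step 2: θ'=0.9528 (R=-1.6667) → pose (-7.2925, -1.2488, 0.9528)
step 3: θ'=0.9528 (straight) → pose (-6.8579, -0.6375, 0.9528)
step 4: θ'=1.5778 (R=7.0000) → pose (-5.5634, 3.4673, 1.5778)
step 5: θ'=2.3278 (R=3.0000) → pose (-6.3826, 5.5065, 2.3278)
step 6: θ'=2.3278 (straight) → pose (-5.8676, 4.9614, 2.3278)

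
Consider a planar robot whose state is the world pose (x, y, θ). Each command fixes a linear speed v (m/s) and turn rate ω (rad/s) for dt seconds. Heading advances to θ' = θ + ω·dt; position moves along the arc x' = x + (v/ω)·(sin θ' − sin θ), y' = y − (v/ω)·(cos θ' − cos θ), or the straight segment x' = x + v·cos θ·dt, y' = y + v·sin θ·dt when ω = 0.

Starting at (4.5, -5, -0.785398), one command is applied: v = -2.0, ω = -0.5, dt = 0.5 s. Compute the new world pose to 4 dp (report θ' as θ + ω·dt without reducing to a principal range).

(3.8882, -4.2123, -1.0354)

θ' = -0.7854 + -0.5·0.5 = -1.0354
R = v/ω = -2.0/-0.5 = 4.0000
x' = 4.5 + 4.0000·(sin -1.0354 − sin -0.7854) = 3.8882
y' = -5 − 4.0000·(cos -1.0354 − cos -0.7854) = -4.2123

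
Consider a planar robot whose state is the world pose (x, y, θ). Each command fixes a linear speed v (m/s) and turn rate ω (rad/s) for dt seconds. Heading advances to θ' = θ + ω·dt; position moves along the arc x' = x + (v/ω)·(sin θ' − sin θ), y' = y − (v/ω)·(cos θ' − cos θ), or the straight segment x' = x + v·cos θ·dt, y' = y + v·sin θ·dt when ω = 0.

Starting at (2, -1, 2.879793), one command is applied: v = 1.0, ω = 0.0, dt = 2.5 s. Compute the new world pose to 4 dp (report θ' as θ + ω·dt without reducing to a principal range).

θ' = 2.8798 + 0.0·2.5 = 2.8798
ω = 0 → straight: x' = 2 + 1.0·cos(2.8798)·2.5 = -0.4148
y' = -1 + 1.0·sin(2.8798)·2.5 = -0.3530

(-0.4148, -0.3530, 2.8798)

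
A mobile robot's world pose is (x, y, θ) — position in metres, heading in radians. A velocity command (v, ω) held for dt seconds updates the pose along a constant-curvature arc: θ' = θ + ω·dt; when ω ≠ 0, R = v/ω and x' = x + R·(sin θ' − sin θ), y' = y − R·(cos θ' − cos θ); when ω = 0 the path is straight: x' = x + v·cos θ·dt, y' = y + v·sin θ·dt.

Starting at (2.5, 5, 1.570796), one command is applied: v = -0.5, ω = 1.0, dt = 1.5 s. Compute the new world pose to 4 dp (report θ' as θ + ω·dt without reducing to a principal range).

θ' = 1.5708 + 1.0·1.5 = 3.0708
R = v/ω = -0.5/1.0 = -0.5000
x' = 2.5 + -0.5000·(sin 3.0708 − sin 1.5708) = 2.9646
y' = 5 − -0.5000·(cos 3.0708 − cos 1.5708) = 4.5013

(2.9646, 4.5013, 3.0708)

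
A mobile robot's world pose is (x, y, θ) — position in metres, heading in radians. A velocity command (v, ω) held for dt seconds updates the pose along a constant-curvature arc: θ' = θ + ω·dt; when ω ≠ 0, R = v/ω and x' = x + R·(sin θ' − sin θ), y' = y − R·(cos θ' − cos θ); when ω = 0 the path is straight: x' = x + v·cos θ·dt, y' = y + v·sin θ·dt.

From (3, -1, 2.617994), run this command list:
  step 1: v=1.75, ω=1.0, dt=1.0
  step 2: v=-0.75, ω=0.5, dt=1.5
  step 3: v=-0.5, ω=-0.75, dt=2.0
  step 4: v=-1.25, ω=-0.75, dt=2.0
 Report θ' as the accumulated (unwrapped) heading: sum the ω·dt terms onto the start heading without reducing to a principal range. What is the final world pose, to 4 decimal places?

step 1: θ'=3.6180 (R=1.7500) → pose (1.3225, -0.9604, 3.6180)
step 2: θ'=4.3680 (R=-1.5000) → pose (2.0465, -0.1339, 4.3680)
step 3: θ'=2.8680 (R=0.6667) → pose (2.8542, 0.2829, 2.8680)
step 4: θ'=1.3680 (R=1.6667) → pose (4.0364, -1.6575, 1.3680)

(4.0364, -1.6575, 1.3680)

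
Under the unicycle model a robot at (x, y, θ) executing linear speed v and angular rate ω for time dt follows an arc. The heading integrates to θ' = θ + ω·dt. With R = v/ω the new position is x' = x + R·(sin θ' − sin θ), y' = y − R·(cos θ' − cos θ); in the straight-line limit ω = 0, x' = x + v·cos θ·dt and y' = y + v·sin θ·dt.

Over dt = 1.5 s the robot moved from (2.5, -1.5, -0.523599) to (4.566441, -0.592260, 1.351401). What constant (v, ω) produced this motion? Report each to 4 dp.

Δθ = 1.351401 − -0.523599 = 1.875000
ω = Δθ/dt = 1.875000/1.5 = 1.2500
R = Δx/(sin θ' − sin θ) = 1.4000
v = R·ω = 1.4000·1.2500 = 1.7500

v = 1.7500, ω = 1.2500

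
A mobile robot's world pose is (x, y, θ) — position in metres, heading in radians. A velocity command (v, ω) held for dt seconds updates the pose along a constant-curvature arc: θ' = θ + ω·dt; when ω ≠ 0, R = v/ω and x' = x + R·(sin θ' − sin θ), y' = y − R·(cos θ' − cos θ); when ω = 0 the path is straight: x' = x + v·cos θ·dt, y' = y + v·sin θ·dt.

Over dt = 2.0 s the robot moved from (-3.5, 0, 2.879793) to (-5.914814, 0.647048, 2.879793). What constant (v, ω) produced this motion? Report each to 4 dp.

Δθ = 2.879793 − 2.879793 = 0.000000
ω = Δθ/dt = 0.000000/2.0 = 0.0000
ω = 0 → v = (Δx·cos θ + Δy·sin θ)/dt = 1.2500

v = 1.2500, ω = 0.0000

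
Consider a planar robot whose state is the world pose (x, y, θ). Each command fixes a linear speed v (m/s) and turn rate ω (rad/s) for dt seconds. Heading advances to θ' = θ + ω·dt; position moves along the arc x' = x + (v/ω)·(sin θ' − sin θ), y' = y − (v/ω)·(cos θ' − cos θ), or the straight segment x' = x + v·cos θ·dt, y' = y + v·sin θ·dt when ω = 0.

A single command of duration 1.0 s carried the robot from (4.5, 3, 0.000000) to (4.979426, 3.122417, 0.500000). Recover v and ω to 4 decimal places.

v = 0.5000, ω = 0.5000

Δθ = 0.500000 − 0.000000 = 0.500000
ω = Δθ/dt = 0.500000/1.0 = 0.5000
R = Δx/(sin θ' − sin θ) = 1.0000
v = R·ω = 1.0000·0.5000 = 0.5000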